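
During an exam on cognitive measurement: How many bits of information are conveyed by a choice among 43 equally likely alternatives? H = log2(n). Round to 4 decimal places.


H = log2(n)
H = log2(43)
= 5.4263


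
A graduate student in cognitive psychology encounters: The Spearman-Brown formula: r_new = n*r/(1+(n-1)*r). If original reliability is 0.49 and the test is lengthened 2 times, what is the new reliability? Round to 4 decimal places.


r_new = n*r / (1 + (n-1)*r)
Numerator = 2 * 0.49 = 0.98
Denominator = 1 + 1 * 0.49 = 1.49
r_new = 0.98 / 1.49
= 0.6577


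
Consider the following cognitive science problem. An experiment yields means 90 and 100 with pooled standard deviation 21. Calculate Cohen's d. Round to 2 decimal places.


Cohen's d = (M1 - M2) / S_pooled
= (90 - 100) / 21
= -10 / 21
= -0.48


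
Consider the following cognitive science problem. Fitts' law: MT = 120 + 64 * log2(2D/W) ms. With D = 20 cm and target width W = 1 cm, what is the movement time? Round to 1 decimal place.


MT = 120 + 64 * log2(2*20/1)
2D/W = 40.0
log2(40.0) = 5.3219
MT = 120 + 64 * 5.3219
= 460.6 ms


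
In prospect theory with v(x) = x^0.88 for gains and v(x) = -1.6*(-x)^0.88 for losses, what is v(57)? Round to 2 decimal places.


Since x = 57 >= 0, use v(x) = x^0.88
57^0.88 = 35.0889
v(57) = 35.09


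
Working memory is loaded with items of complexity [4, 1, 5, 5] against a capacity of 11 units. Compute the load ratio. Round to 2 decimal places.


Total complexity = 4 + 1 + 5 + 5 = 15
Load = total / capacity = 15 / 11
= 1.36


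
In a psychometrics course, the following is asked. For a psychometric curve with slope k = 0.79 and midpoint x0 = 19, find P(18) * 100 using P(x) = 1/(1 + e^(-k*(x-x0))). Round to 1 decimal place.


P(x) = 1/(1 + e^(-0.79*(18 - 19)))
Exponent = -0.79 * -1 = 0.79
e^(0.79) = 2.203396
P = 1/(1 + 2.203396) = 0.312169
Percentage = 31.2


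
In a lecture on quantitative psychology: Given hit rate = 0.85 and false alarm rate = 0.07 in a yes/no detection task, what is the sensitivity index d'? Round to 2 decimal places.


d' = z(HR) - z(FAR)
z(0.85) = 1.0364
z(0.07) = -1.4758
d' = 1.0364 - -1.4758
= 2.51


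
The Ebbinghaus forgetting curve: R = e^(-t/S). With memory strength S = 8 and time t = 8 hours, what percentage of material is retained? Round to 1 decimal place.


R = e^(-t/S)
-t/S = -8/8 = -1.0
R = e^(-1.0) = 0.367879
Percentage = 0.367879 * 100
= 36.8


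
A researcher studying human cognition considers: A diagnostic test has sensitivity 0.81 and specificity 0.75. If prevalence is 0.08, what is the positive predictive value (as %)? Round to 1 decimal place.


PPV = (sens * prev) / (sens * prev + (1-spec) * (1-prev))
Numerator = 0.81 * 0.08 = 0.0648
P(positive and no disease) = (1 - spec) * (1 - prev) = (1 - 0.75) * (1 - 0.08) = 0.23
Denominator = 0.0648 + 0.23 = 0.2948
PPV = 0.0648 / 0.2948 = 0.21981
As percentage = 22.0


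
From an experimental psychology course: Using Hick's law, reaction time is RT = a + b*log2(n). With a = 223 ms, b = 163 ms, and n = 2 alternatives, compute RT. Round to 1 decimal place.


RT = 223 + 163 * log2(2)
log2(2) = 1.0
RT = 223 + 163 * 1.0
= 223 + 163.0
= 386.0 ms


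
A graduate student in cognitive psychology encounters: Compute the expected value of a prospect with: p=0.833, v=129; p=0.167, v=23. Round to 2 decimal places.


EU = sum(p_i * v_i)
0.833 * 129 = 107.457
0.167 * 23 = 3.841
EU = 107.457 + 3.841
= 111.30


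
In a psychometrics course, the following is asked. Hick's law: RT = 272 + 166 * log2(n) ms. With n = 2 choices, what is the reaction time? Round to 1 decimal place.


RT = 272 + 166 * log2(2)
log2(2) = 1.0
RT = 272 + 166 * 1.0
= 272 + 166.0
= 438.0 ms


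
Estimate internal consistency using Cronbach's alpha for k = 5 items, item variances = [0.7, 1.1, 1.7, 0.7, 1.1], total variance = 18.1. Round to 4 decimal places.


alpha = (k/(k-1)) * (1 - sum(s_i^2)/s_total^2)
sum(item variances) = 5.3
k/(k-1) = 5/4 = 1.25
1 - 5.3/18.1 = 1 - 0.292818 = 0.707182
alpha = 1.25 * 0.707182
= 0.8840


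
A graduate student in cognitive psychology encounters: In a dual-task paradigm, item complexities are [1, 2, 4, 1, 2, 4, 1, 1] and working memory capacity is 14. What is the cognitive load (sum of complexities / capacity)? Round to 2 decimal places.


Total complexity = 1 + 2 + 4 + 1 + 2 + 4 + 1 + 1 = 16
Load = total / capacity = 16 / 14
= 1.14


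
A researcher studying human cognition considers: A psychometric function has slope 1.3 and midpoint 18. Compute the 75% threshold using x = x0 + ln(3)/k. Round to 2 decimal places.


At P = 0.75: 0.75 = 1/(1 + e^(-k*(x-x0)))
Solving: e^(-k*(x-x0)) = 1/3
x = x0 + ln(3)/k
ln(3) = 1.0986
x = 18 + 1.0986/1.3
= 18 + 0.8451
= 18.85


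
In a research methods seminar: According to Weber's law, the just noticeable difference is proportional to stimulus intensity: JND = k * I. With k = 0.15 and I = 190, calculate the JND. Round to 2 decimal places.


JND = k * I
JND = 0.15 * 190
= 28.50


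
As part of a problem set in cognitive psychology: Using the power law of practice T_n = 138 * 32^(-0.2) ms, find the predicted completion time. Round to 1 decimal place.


T_n = 138 * 32^(-0.2)
32^(-0.2) = 0.5
T_n = 138 * 0.5
= 69.0 ms


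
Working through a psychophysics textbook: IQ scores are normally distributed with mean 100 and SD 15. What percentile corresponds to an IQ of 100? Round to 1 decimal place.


z = (IQ - mean) / SD
z = (100 - 100) / 15 = 0.0
Percentile = Phi(0.0) * 100
Phi(0.0) = 0.5
= 50.0


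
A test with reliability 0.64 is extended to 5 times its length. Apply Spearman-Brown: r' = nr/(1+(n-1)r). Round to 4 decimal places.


r_new = n*r / (1 + (n-1)*r)
Numerator = 5 * 0.64 = 3.2
Denominator = 1 + 4 * 0.64 = 3.56
r_new = 3.2 / 3.56
= 0.8989


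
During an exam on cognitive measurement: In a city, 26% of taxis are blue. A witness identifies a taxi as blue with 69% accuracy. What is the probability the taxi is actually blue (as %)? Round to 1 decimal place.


P(blue | says blue) = P(says blue | blue)*P(blue) / [P(says blue | blue)*P(blue) + P(says blue | not blue)*P(not blue)]
Numerator = 0.69 * 0.26 = 0.1794
False identification = 0.31 * 0.74 = 0.2294
P = 0.1794 / (0.1794 + 0.2294)
= 0.1794 / 0.4088
As percentage = 43.9


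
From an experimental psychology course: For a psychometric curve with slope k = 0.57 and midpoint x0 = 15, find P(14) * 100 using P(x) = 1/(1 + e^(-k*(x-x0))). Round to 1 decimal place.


P(x) = 1/(1 + e^(-0.57*(14 - 15)))
Exponent = -0.57 * -1 = 0.57
e^(0.57) = 1.768267
P = 1/(1 + 1.768267) = 0.361237
Percentage = 36.1


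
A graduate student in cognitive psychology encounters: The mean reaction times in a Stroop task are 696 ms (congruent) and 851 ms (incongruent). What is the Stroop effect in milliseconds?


Stroop effect = RT(incongruent) - RT(congruent)
= 851 - 696
= 155 ms


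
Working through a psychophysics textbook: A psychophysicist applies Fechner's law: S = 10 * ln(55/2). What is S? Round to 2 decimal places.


S = 10 * ln(55/2)
I/I0 = 27.5
ln(27.5) = 3.3142
S = 10 * 3.3142
= 33.14


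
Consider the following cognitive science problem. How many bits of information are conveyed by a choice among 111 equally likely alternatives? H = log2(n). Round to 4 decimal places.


H = log2(n)
H = log2(111)
= 6.7944


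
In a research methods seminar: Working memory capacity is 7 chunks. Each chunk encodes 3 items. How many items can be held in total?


Total items = chunks * items_per_chunk
= 7 * 3
= 21


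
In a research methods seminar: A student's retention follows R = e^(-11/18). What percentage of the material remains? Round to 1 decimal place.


R = e^(-t/S)
-t/S = -11/18 = -0.611111
R = e^(-0.611111) = 0.542748
Percentage = 0.542748 * 100
= 54.3


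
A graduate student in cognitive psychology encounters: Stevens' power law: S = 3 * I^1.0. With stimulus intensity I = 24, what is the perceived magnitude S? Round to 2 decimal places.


S = 3 * 24^1.0
24^1.0 = 24.0
S = 3 * 24.0
= 72.00


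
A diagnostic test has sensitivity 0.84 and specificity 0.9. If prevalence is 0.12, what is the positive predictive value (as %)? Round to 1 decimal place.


PPV = (sens * prev) / (sens * prev + (1-spec) * (1-prev))
Numerator = 0.84 * 0.12 = 0.1008
P(positive and no disease) = (1 - spec) * (1 - prev) = (1 - 0.9) * (1 - 0.12) = 0.088
Denominator = 0.1008 + 0.088 = 0.1888
PPV = 0.1008 / 0.1888 = 0.533898
As percentage = 53.4


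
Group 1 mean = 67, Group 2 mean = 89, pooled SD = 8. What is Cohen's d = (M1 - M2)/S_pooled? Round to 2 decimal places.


Cohen's d = (M1 - M2) / S_pooled
= (67 - 89) / 8
= -22 / 8
= -2.75


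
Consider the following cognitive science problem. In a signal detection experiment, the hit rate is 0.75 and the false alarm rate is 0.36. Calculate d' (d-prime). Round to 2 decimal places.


d' = z(HR) - z(FAR)
z(0.75) = 0.6745
z(0.36) = -0.3585
d' = 0.6745 - -0.3585
= 1.03


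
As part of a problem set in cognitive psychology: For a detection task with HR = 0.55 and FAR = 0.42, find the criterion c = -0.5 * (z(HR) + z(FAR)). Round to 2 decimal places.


c = -0.5 * (z(HR) + z(FAR))
z(0.55) = 0.1257
z(0.42) = -0.2019
c = -0.5 * (0.1257 + -0.2019)
= -0.5 * -0.0762
= 0.04


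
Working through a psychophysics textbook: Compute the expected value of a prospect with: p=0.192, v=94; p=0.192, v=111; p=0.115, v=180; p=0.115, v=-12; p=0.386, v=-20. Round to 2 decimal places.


EU = sum(p_i * v_i)
0.192 * 94 = 18.048
0.192 * 111 = 21.312
0.115 * 180 = 20.7
0.115 * -12 = -1.38
0.386 * -20 = -7.72
EU = 18.048 + 21.312 + 20.7 + -1.38 + -7.72
= 50.96


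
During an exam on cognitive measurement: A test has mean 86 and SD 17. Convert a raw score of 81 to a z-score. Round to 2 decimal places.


z = (X - mu) / sigma
= (81 - 86) / 17
= -5 / 17
= -0.29


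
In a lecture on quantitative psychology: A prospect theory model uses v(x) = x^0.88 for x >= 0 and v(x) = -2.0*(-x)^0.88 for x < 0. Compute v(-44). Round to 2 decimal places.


Since x = -44 < 0, use v(x) = -lambda*(-x)^alpha
(-x) = 44
44^0.88 = 27.9408
v(-44) = -2.0 * 27.9408
= -55.88


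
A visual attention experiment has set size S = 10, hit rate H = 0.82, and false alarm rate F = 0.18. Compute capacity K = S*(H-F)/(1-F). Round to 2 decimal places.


K = S * (H - F) / (1 - F)
H - F = 0.64
1 - F = 0.82
K = 10 * 0.64 / 0.82
= 7.80


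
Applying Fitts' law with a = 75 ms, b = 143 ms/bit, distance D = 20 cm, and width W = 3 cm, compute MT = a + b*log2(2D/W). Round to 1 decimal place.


MT = 75 + 143 * log2(2*20/3)
2D/W = 13.333333
log2(13.333333) = 3.737
MT = 75 + 143 * 3.737
= 609.4 ms


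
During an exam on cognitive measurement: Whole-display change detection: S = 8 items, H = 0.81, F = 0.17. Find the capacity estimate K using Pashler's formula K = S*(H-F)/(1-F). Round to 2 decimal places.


K = S * (H - F) / (1 - F)
H - F = 0.64
1 - F = 0.83
K = 8 * 0.64 / 0.83
= 6.17


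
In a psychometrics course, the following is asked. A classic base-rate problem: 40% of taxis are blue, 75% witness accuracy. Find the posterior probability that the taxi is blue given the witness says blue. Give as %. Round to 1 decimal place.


P(blue | says blue) = P(says blue | blue)*P(blue) / [P(says blue | blue)*P(blue) + P(says blue | not blue)*P(not blue)]
Numerator = 0.75 * 0.4 = 0.3
False identification = 0.25 * 0.6 = 0.15
P = 0.3 / (0.3 + 0.15)
= 0.3 / 0.45
As percentage = 66.7


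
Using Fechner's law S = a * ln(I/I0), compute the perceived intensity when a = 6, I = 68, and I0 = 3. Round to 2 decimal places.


S = 6 * ln(68/3)
I/I0 = 22.666667
ln(22.666667) = 3.1209
S = 6 * 3.1209
= 18.73


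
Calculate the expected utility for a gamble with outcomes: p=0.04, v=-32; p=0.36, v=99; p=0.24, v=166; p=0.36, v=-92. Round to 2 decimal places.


EU = sum(p_i * v_i)
0.04 * -32 = -1.28
0.36 * 99 = 35.64
0.24 * 166 = 39.84
0.36 * -92 = -33.12
EU = -1.28 + 35.64 + 39.84 + -33.12
= 41.08


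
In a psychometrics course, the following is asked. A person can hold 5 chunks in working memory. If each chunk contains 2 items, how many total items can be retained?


Total items = chunks * items_per_chunk
= 5 * 2
= 10


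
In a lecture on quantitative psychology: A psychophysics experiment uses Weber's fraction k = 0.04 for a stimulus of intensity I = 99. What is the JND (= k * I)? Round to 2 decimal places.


JND = k * I
JND = 0.04 * 99
= 3.96


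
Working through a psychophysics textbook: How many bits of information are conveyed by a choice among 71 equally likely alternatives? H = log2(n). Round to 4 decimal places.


H = log2(n)
H = log2(71)
= 6.1497


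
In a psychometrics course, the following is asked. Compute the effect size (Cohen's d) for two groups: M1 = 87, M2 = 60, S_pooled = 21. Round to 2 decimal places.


Cohen's d = (M1 - M2) / S_pooled
= (87 - 60) / 21
= 27 / 21
= 1.29


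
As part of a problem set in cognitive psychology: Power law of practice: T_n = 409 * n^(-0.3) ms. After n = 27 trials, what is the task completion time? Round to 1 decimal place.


T_n = 409 * 27^(-0.3)
27^(-0.3) = 0.372041
T_n = 409 * 0.372041
= 152.2 ms


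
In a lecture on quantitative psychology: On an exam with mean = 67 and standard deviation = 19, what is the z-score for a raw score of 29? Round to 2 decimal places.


z = (X - mu) / sigma
= (29 - 67) / 19
= -38 / 19
= -2.00


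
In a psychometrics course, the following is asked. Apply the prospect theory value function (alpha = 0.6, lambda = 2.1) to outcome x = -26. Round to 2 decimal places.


Since x = -26 < 0, use v(x) = -lambda*(-x)^alpha
(-x) = 26
26^0.6 = 7.0629
v(-26) = -2.1 * 7.0629
= -14.83


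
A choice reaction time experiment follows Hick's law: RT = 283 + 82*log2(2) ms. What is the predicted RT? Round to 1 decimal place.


RT = 283 + 82 * log2(2)
log2(2) = 1.0
RT = 283 + 82 * 1.0
= 283 + 82.0
= 365.0 ms


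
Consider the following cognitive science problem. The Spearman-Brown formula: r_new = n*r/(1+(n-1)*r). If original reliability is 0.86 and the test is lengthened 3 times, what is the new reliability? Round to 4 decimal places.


r_new = n*r / (1 + (n-1)*r)
Numerator = 3 * 0.86 = 2.58
Denominator = 1 + 2 * 0.86 = 2.72
r_new = 2.58 / 2.72
= 0.9485


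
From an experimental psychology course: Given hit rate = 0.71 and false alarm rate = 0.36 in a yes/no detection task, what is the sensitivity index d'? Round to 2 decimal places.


d' = z(HR) - z(FAR)
z(0.71) = 0.5534
z(0.36) = -0.3585
d' = 0.5534 - -0.3585
= 0.91


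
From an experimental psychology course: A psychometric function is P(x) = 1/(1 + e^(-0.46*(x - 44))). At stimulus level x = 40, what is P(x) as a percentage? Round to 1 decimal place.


P(x) = 1/(1 + e^(-0.46*(40 - 44)))
Exponent = -0.46 * -4 = 1.84
e^(1.84) = 6.296538
P = 1/(1 + 6.296538) = 0.137051
Percentage = 13.7


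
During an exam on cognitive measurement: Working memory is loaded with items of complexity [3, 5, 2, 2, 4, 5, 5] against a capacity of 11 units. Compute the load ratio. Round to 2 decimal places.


Total complexity = 3 + 5 + 2 + 2 + 4 + 5 + 5 = 26
Load = total / capacity = 26 / 11
= 2.36


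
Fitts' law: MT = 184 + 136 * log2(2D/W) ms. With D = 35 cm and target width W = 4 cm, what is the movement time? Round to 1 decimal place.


MT = 184 + 136 * log2(2*35/4)
2D/W = 17.5
log2(17.5) = 4.1293
MT = 184 + 136 * 4.1293
= 745.6 ms


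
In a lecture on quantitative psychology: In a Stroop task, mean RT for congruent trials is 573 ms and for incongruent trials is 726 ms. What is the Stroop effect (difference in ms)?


Stroop effect = RT(incongruent) - RT(congruent)
= 726 - 573
= 153 ms


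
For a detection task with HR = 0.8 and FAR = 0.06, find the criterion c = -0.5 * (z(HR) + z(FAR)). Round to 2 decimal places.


c = -0.5 * (z(HR) + z(FAR))
z(0.8) = 0.8416
z(0.06) = -1.5548
c = -0.5 * (0.8416 + -1.5548)
= -0.5 * -0.7132
= 0.36


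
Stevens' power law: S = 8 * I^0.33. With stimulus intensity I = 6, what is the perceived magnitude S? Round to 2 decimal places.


S = 8 * 6^0.33
6^0.33 = 1.8063
S = 8 * 1.8063
= 14.45


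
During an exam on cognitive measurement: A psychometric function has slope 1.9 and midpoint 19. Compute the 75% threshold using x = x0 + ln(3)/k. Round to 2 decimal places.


At P = 0.75: 0.75 = 1/(1 + e^(-k*(x-x0)))
Solving: e^(-k*(x-x0)) = 1/3
x = x0 + ln(3)/k
ln(3) = 1.0986
x = 19 + 1.0986/1.9
= 19 + 0.5782
= 19.58


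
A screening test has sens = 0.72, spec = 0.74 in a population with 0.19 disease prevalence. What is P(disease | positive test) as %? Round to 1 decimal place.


PPV = (sens * prev) / (sens * prev + (1-spec) * (1-prev))
Numerator = 0.72 * 0.19 = 0.1368
P(positive and no disease) = (1 - spec) * (1 - prev) = (1 - 0.74) * (1 - 0.19) = 0.2106
Denominator = 0.1368 + 0.2106 = 0.3474
PPV = 0.1368 / 0.3474 = 0.393782
As percentage = 39.4


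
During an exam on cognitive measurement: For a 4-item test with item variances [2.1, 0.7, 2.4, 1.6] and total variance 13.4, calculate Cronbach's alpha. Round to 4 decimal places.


alpha = (k/(k-1)) * (1 - sum(s_i^2)/s_total^2)
sum(item variances) = 6.8
k/(k-1) = 4/3 = 1.333333
1 - 6.8/13.4 = 1 - 0.507463 = 0.492537
alpha = 1.333333 * 0.492537
= 0.6567


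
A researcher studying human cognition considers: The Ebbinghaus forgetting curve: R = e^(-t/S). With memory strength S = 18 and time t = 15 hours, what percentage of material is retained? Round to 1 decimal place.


R = e^(-t/S)
-t/S = -15/18 = -0.833333
R = e^(-0.833333) = 0.434598
Percentage = 0.434598 * 100
= 43.5


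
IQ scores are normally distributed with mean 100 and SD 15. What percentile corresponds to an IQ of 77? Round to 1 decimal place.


z = (IQ - mean) / SD
z = (77 - 100) / 15 = -1.5333
Percentile = Phi(-1.5333) * 100
Phi(-1.5333) = 0.062601
= 6.3


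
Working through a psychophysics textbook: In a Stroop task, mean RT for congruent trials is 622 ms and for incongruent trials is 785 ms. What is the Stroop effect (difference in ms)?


Stroop effect = RT(incongruent) - RT(congruent)
= 785 - 622
= 163 ms


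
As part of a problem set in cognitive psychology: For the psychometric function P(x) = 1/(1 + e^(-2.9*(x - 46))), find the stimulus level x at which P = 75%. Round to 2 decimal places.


At P = 0.75: 0.75 = 1/(1 + e^(-k*(x-x0)))
Solving: e^(-k*(x-x0)) = 1/3
x = x0 + ln(3)/k
ln(3) = 1.0986
x = 46 + 1.0986/2.9
= 46 + 0.3788
= 46.38


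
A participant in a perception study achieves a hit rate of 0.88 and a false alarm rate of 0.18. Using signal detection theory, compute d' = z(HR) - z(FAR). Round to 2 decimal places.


d' = z(HR) - z(FAR)
z(0.88) = 1.175
z(0.18) = -0.9154
d' = 1.175 - -0.9154
= 2.09


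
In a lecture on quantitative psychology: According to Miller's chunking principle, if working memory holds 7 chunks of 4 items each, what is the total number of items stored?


Total items = chunks * items_per_chunk
= 7 * 4
= 28


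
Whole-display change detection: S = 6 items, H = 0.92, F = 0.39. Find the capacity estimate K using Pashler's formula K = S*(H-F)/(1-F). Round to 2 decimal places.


K = S * (H - F) / (1 - F)
H - F = 0.53
1 - F = 0.61
K = 6 * 0.53 / 0.61
= 5.21


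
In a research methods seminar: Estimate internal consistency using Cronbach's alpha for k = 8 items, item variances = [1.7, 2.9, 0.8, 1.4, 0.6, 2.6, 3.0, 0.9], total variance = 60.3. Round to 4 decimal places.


alpha = (k/(k-1)) * (1 - sum(s_i^2)/s_total^2)
sum(item variances) = 13.9
k/(k-1) = 8/7 = 1.142857
1 - 13.9/60.3 = 1 - 0.230514 = 0.769486
alpha = 1.142857 * 0.769486
= 0.8794


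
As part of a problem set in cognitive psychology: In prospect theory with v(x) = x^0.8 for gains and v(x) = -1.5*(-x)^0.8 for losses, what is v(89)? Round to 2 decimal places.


Since x = 89 >= 0, use v(x) = x^0.8
89^0.8 = 36.267
v(89) = 36.27


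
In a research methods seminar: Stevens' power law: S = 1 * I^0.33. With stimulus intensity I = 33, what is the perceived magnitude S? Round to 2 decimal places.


S = 1 * 33^0.33
33^0.33 = 3.1704
S = 1 * 3.1704
= 3.17


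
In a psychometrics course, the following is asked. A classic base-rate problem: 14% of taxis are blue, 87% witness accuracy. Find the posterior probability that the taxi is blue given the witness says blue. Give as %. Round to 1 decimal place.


P(blue | says blue) = P(says blue | blue)*P(blue) / [P(says blue | blue)*P(blue) + P(says blue | not blue)*P(not blue)]
Numerator = 0.87 * 0.14 = 0.1218
False identification = 0.13 * 0.86 = 0.1118
P = 0.1218 / (0.1218 + 0.1118)
= 0.1218 / 0.2336
As percentage = 52.1


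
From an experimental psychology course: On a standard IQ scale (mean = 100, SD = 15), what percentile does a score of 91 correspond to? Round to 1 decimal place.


z = (IQ - mean) / SD
z = (91 - 100) / 15 = -0.6
Percentile = Phi(-0.6) * 100
Phi(-0.6) = 0.274253
= 27.4


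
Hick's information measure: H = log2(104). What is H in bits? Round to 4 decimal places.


H = log2(n)
H = log2(104)
= 6.7004


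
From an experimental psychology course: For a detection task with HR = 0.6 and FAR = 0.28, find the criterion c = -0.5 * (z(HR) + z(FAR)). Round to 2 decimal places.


c = -0.5 * (z(HR) + z(FAR))
z(0.6) = 0.2533
z(0.28) = -0.5828
c = -0.5 * (0.2533 + -0.5828)
= -0.5 * -0.3295
= 0.16


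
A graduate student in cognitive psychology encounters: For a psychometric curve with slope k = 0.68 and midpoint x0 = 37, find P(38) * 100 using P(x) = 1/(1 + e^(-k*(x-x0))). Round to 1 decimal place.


P(x) = 1/(1 + e^(-0.68*(38 - 37)))
Exponent = -0.68 * 1 = -0.68
e^(-0.68) = 0.506617
P = 1/(1 + 0.506617) = 0.663739
Percentage = 66.4


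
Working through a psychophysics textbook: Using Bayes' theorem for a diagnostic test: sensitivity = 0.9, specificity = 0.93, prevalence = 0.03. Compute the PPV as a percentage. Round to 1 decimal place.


PPV = (sens * prev) / (sens * prev + (1-spec) * (1-prev))
Numerator = 0.9 * 0.03 = 0.027
P(positive and no disease) = (1 - spec) * (1 - prev) = (1 - 0.93) * (1 - 0.03) = 0.0679
Denominator = 0.027 + 0.0679 = 0.0949
PPV = 0.027 / 0.0949 = 0.28451
As percentage = 28.5


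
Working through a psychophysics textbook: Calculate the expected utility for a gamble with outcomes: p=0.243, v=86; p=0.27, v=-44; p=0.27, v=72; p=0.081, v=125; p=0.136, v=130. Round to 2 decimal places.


EU = sum(p_i * v_i)
0.243 * 86 = 20.898
0.27 * -44 = -11.88
0.27 * 72 = 19.44
0.081 * 125 = 10.125
0.136 * 130 = 17.68
EU = 20.898 + -11.88 + 19.44 + 10.125 + 17.68
= 56.26


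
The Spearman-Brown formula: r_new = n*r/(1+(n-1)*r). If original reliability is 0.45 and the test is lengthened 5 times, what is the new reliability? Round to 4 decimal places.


r_new = n*r / (1 + (n-1)*r)
Numerator = 5 * 0.45 = 2.25
Denominator = 1 + 4 * 0.45 = 2.8
r_new = 2.25 / 2.8
= 0.8036


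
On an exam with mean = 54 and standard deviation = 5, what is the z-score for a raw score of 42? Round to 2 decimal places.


z = (X - mu) / sigma
= (42 - 54) / 5
= -12 / 5
= -2.40


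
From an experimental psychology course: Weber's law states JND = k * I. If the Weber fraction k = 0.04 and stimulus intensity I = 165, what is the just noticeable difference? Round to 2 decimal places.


JND = k * I
JND = 0.04 * 165
= 6.60


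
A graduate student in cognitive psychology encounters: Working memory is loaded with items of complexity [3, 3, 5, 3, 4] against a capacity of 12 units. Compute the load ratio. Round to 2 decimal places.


Total complexity = 3 + 3 + 5 + 3 + 4 = 18
Load = total / capacity = 18 / 12
= 1.50


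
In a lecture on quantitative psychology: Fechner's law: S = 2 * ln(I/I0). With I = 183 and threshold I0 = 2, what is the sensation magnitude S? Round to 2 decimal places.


S = 2 * ln(183/2)
I/I0 = 91.5
ln(91.5) = 4.5163
S = 2 * 4.5163
= 9.03


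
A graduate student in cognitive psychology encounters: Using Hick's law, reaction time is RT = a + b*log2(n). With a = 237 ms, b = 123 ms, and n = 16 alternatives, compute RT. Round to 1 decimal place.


RT = 237 + 123 * log2(16)
log2(16) = 4.0
RT = 237 + 123 * 4.0
= 237 + 492.0
= 729.0 ms


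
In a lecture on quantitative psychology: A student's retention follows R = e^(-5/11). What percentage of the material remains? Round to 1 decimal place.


R = e^(-t/S)
-t/S = -5/11 = -0.454545
R = e^(-0.454545) = 0.634737
Percentage = 0.634737 * 100
= 63.5


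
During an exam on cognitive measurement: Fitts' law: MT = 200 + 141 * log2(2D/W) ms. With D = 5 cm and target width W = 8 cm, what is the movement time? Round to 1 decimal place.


MT = 200 + 141 * log2(2*5/8)
2D/W = 1.25
log2(1.25) = 0.3219
MT = 200 + 141 * 0.3219
= 245.4 ms


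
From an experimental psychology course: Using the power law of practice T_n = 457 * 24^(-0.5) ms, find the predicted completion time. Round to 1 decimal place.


T_n = 457 * 24^(-0.5)
24^(-0.5) = 0.204124
T_n = 457 * 0.204124
= 93.3 ms


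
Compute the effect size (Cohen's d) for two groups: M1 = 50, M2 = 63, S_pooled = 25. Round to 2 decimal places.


Cohen's d = (M1 - M2) / S_pooled
= (50 - 63) / 25
= -13 / 25
= -0.52


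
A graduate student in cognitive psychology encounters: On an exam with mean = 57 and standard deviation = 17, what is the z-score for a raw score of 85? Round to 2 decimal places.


z = (X - mu) / sigma
= (85 - 57) / 17
= 28 / 17
= 1.65


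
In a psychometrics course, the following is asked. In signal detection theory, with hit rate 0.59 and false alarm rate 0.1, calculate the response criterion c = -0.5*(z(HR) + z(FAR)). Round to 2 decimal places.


c = -0.5 * (z(HR) + z(FAR))
z(0.59) = 0.2275
z(0.1) = -1.2816
c = -0.5 * (0.2275 + -1.2816)
= -0.5 * -1.0541
= 0.53


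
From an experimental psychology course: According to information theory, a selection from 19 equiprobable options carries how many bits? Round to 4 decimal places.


H = log2(n)
H = log2(19)
= 4.2479


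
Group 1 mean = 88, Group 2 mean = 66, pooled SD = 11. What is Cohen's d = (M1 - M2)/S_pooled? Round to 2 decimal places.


Cohen's d = (M1 - M2) / S_pooled
= (88 - 66) / 11
= 22 / 11
= 2.00


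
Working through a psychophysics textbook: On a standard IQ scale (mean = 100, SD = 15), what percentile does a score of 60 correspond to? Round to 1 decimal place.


z = (IQ - mean) / SD
z = (60 - 100) / 15 = -2.6667
Percentile = Phi(-2.6667) * 100
Phi(-2.6667) = 0.00383
= 0.4


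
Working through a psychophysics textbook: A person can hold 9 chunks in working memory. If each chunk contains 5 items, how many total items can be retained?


Total items = chunks * items_per_chunk
= 9 * 5
= 45


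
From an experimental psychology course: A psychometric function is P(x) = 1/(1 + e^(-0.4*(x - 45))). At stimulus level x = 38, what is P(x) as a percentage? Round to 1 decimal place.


P(x) = 1/(1 + e^(-0.4*(38 - 45)))
Exponent = -0.4 * -7 = 2.8
e^(2.8) = 16.444647
P = 1/(1 + 16.444647) = 0.057324
Percentage = 5.7


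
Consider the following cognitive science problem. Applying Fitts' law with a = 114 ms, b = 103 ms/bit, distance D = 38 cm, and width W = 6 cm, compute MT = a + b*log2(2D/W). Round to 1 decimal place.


MT = 114 + 103 * log2(2*38/6)
2D/W = 12.666667
log2(12.666667) = 3.663
MT = 114 + 103 * 3.663
= 491.3 ms


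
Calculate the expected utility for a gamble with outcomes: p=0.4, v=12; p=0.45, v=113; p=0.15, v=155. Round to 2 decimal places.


EU = sum(p_i * v_i)
0.4 * 12 = 4.8
0.45 * 113 = 50.85
0.15 * 155 = 23.25
EU = 4.8 + 50.85 + 23.25
= 78.90


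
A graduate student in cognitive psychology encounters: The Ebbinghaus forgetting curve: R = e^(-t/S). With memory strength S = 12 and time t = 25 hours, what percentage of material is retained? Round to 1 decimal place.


R = e^(-t/S)
-t/S = -25/12 = -2.083333
R = e^(-2.083333) = 0.124515
Percentage = 0.124515 * 100
= 12.5


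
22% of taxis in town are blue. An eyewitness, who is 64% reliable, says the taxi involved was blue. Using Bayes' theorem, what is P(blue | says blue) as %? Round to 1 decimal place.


P(blue | says blue) = P(says blue | blue)*P(blue) / [P(says blue | blue)*P(blue) + P(says blue | not blue)*P(not blue)]
Numerator = 0.64 * 0.22 = 0.1408
False identification = 0.36 * 0.78 = 0.2808
P = 0.1408 / (0.1408 + 0.2808)
= 0.1408 / 0.4216
As percentage = 33.4


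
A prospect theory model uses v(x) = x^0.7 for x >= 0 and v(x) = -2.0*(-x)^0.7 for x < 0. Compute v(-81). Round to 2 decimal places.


Since x = -81 < 0, use v(x) = -lambda*(-x)^alpha
(-x) = 81
81^0.7 = 21.674
v(-81) = -2.0 * 21.674
= -43.35


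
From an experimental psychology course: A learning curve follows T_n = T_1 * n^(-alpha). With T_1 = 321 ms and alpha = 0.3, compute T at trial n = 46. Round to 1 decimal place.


T_n = 321 * 46^(-0.3)
46^(-0.3) = 0.317083
T_n = 321 * 0.317083
= 101.8 ms


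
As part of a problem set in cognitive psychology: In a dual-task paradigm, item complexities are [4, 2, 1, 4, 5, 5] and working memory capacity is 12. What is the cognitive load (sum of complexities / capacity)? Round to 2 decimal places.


Total complexity = 4 + 2 + 1 + 4 + 5 + 5 = 21
Load = total / capacity = 21 / 12
= 1.75


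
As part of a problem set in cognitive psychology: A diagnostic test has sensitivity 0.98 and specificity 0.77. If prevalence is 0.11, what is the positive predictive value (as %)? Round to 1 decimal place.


PPV = (sens * prev) / (sens * prev + (1-spec) * (1-prev))
Numerator = 0.98 * 0.11 = 0.1078
P(positive and no disease) = (1 - spec) * (1 - prev) = (1 - 0.77) * (1 - 0.11) = 0.2047
Denominator = 0.1078 + 0.2047 = 0.3125
PPV = 0.1078 / 0.3125 = 0.34496
As percentage = 34.5


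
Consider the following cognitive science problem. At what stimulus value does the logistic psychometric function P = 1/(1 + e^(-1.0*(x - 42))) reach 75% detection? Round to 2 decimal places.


At P = 0.75: 0.75 = 1/(1 + e^(-k*(x-x0)))
Solving: e^(-k*(x-x0)) = 1/3
x = x0 + ln(3)/k
ln(3) = 1.0986
x = 42 + 1.0986/1.0
= 42 + 1.0986
= 43.10


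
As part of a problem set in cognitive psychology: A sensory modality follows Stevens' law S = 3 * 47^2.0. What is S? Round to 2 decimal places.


S = 3 * 47^2.0
47^2.0 = 2209.0
S = 3 * 2209.0
= 6627.00


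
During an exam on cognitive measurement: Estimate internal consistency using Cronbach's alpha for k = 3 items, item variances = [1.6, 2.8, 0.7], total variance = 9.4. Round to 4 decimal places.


alpha = (k/(k-1)) * (1 - sum(s_i^2)/s_total^2)
sum(item variances) = 5.1
k/(k-1) = 3/2 = 1.5
1 - 5.1/9.4 = 1 - 0.542553 = 0.457447
alpha = 1.5 * 0.457447
= 0.6862


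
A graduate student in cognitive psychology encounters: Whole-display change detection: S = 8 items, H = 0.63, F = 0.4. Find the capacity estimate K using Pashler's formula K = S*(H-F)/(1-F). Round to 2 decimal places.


K = S * (H - F) / (1 - F)
H - F = 0.23
1 - F = 0.6
K = 8 * 0.23 / 0.6
= 3.07


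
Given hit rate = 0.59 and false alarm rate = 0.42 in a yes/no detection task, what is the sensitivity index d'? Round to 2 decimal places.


d' = z(HR) - z(FAR)
z(0.59) = 0.2275
z(0.42) = -0.2019
d' = 0.2275 - -0.2019
= 0.43


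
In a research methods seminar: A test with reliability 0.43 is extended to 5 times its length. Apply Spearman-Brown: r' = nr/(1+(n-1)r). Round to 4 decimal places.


r_new = n*r / (1 + (n-1)*r)
Numerator = 5 * 0.43 = 2.15
Denominator = 1 + 4 * 0.43 = 2.72
r_new = 2.15 / 2.72
= 0.7904


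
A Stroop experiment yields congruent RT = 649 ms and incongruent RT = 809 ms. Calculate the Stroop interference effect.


Stroop effect = RT(incongruent) - RT(congruent)
= 809 - 649
= 160 ms


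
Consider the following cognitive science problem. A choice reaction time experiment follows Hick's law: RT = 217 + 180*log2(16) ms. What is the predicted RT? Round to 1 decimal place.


RT = 217 + 180 * log2(16)
log2(16) = 4.0
RT = 217 + 180 * 4.0
= 217 + 720.0
= 937.0 ms


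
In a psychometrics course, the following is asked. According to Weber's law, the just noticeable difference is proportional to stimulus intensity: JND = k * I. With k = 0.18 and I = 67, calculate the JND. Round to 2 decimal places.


JND = k * I
JND = 0.18 * 67
= 12.06


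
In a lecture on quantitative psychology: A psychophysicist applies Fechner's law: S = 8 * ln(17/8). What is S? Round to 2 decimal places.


S = 8 * ln(17/8)
I/I0 = 2.125
ln(2.125) = 0.7538
S = 8 * 0.7538
= 6.03


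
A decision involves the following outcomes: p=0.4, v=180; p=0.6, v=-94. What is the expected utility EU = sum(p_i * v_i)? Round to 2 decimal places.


EU = sum(p_i * v_i)
0.4 * 180 = 72.0
0.6 * -94 = -56.4
EU = 72.0 + -56.4
= 15.60


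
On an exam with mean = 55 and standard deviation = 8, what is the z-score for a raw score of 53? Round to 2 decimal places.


z = (X - mu) / sigma
= (53 - 55) / 8
= -2 / 8
= -0.25


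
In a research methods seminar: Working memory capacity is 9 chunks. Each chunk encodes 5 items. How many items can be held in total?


Total items = chunks * items_per_chunk
= 9 * 5
= 45


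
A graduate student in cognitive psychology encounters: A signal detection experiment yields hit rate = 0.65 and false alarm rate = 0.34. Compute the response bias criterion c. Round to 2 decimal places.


c = -0.5 * (z(HR) + z(FAR))
z(0.65) = 0.3853
z(0.34) = -0.4125
c = -0.5 * (0.3853 + -0.4125)
= -0.5 * -0.0272
= 0.01


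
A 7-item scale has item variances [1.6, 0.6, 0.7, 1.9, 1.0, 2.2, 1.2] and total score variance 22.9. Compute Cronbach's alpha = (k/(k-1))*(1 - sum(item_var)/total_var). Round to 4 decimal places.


alpha = (k/(k-1)) * (1 - sum(s_i^2)/s_total^2)
sum(item variances) = 9.2
k/(k-1) = 7/6 = 1.166667
1 - 9.2/22.9 = 1 - 0.401747 = 0.598253
alpha = 1.166667 * 0.598253
= 0.6980


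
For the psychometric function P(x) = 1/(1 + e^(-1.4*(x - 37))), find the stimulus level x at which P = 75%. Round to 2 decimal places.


At P = 0.75: 0.75 = 1/(1 + e^(-k*(x-x0)))
Solving: e^(-k*(x-x0)) = 1/3
x = x0 + ln(3)/k
ln(3) = 1.0986
x = 37 + 1.0986/1.4
= 37 + 0.7847
= 37.78


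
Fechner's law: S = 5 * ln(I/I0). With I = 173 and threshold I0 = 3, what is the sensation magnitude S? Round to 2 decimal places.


S = 5 * ln(173/3)
I/I0 = 57.666667
ln(57.666667) = 4.0547
S = 5 * 4.0547
= 20.27


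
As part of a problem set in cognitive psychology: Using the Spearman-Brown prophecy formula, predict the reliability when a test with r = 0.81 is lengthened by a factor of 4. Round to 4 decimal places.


r_new = n*r / (1 + (n-1)*r)
Numerator = 4 * 0.81 = 3.24
Denominator = 1 + 3 * 0.81 = 3.43
r_new = 3.24 / 3.43
= 0.9446


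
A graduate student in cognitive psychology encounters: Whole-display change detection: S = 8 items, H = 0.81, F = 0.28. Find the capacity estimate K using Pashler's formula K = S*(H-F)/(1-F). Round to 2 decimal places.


K = S * (H - F) / (1 - F)
H - F = 0.53
1 - F = 0.72
K = 8 * 0.53 / 0.72
= 5.89


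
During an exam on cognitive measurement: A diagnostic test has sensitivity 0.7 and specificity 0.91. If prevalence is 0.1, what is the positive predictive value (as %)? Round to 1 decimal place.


PPV = (sens * prev) / (sens * prev + (1-spec) * (1-prev))
Numerator = 0.7 * 0.1 = 0.07
P(positive and no disease) = (1 - spec) * (1 - prev) = (1 - 0.91) * (1 - 0.1) = 0.081
Denominator = 0.07 + 0.081 = 0.151
PPV = 0.07 / 0.151 = 0.463576
As percentage = 46.4


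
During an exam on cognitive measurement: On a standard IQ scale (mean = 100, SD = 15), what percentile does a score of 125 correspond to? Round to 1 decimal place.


z = (IQ - mean) / SD
z = (125 - 100) / 15 = 1.6667
Percentile = Phi(1.6667) * 100
Phi(1.6667) = 0.952213
= 95.2


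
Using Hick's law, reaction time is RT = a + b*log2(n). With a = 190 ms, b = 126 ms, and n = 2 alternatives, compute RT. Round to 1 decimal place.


RT = 190 + 126 * log2(2)
log2(2) = 1.0
RT = 190 + 126 * 1.0
= 190 + 126.0
= 316.0 ms


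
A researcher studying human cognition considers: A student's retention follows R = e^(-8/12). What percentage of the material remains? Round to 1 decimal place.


R = e^(-t/S)
-t/S = -8/12 = -0.666667
R = e^(-0.666667) = 0.513417
Percentage = 0.513417 * 100
= 51.3


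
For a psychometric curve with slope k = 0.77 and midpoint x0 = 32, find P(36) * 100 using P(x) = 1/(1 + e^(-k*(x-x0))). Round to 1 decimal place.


P(x) = 1/(1 + e^(-0.77*(36 - 32)))
Exponent = -0.77 * 4 = -3.08
e^(-3.08) = 0.045959
P = 1/(1 + 0.045959) = 0.95606
Percentage = 95.6


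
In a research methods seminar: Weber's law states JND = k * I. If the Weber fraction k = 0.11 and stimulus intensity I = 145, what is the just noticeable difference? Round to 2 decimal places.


JND = k * I
JND = 0.11 * 145
= 15.95


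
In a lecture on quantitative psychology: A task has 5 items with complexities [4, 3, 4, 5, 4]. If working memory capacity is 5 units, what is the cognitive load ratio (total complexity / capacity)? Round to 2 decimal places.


Total complexity = 4 + 3 + 4 + 5 + 4 = 20
Load = total / capacity = 20 / 5
= 4.00


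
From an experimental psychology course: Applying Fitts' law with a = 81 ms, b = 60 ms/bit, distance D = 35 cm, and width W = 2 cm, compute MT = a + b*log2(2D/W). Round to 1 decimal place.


MT = 81 + 60 * log2(2*35/2)
2D/W = 35.0
log2(35.0) = 5.1293
MT = 81 + 60 * 5.1293
= 388.8 ms


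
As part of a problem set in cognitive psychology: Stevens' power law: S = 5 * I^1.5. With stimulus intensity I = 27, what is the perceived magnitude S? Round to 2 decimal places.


S = 5 * 27^1.5
27^1.5 = 140.2961
S = 5 * 140.2961
= 701.48


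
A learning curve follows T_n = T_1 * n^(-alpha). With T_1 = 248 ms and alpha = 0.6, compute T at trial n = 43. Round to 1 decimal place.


T_n = 248 * 43^(-0.6)
43^(-0.6) = 0.104693
T_n = 248 * 0.104693
= 26.0 ms


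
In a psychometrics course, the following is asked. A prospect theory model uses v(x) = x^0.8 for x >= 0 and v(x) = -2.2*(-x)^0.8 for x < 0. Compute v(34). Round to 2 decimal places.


Since x = 34 >= 0, use v(x) = x^0.8
34^0.8 = 16.7951
v(34) = 16.80


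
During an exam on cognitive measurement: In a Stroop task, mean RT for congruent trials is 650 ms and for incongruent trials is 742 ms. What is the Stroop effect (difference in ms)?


Stroop effect = RT(incongruent) - RT(congruent)
= 742 - 650
= 92 ms


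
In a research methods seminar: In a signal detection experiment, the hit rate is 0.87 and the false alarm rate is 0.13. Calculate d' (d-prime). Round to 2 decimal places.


d' = z(HR) - z(FAR)
z(0.87) = 1.1264
z(0.13) = -1.1264
d' = 1.1264 - -1.1264
= 2.25


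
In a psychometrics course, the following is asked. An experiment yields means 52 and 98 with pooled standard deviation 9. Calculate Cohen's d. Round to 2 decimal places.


Cohen's d = (M1 - M2) / S_pooled
= (52 - 98) / 9
= -46 / 9
= -5.11


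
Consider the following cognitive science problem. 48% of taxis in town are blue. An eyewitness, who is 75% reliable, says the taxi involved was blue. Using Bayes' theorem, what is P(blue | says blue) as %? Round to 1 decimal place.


P(blue | says blue) = P(says blue | blue)*P(blue) / [P(says blue | blue)*P(blue) + P(says blue | not blue)*P(not blue)]
Numerator = 0.75 * 0.48 = 0.36
False identification = 0.25 * 0.52 = 0.13
P = 0.36 / (0.36 + 0.13)
= 0.36 / 0.49
As percentage = 73.5


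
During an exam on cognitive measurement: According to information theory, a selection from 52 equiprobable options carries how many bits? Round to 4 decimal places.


H = log2(n)
H = log2(52)
= 5.7004


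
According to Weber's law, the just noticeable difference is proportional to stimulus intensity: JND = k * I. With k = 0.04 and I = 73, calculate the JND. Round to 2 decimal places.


JND = k * I
JND = 0.04 * 73
= 2.92
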